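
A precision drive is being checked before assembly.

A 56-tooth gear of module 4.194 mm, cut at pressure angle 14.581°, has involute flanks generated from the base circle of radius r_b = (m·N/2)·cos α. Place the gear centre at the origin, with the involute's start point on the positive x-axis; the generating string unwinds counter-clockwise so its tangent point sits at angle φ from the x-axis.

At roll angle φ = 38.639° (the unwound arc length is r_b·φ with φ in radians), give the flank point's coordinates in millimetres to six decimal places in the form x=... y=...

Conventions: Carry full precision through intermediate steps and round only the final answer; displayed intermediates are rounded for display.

x=136.628103 y=11.098803

recognized (one wheel, involute flank): single-mesh tooth geometry, m = 4.194, N = 56
pitch radius r_p = m·N/2 = 4.194·56/2 = 117.432000
base radius r_b = r_p·cos α = 117.432000·cos 14.581° = 113.649833
roll angle φ = 38.639° = 0.67437777 rad
x = r_b·(cos φ + φ·sin φ) = 136.628103
y = r_b·(sin φ − φ·cos φ) = 11.098803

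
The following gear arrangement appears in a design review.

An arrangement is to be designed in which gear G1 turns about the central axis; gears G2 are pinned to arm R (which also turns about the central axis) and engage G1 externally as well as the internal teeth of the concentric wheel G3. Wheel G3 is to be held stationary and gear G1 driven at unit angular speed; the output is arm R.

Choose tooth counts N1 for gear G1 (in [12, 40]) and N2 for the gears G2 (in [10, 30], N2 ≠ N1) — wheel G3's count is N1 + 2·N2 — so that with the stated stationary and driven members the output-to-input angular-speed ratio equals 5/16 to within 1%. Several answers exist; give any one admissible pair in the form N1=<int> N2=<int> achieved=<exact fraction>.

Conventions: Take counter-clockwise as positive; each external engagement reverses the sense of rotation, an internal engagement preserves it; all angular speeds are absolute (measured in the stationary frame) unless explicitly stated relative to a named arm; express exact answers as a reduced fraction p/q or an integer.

class = planetary set [ratio 5/16 wanted; Willis about the carrier]
Willis with ω_ring = 0: ω_arm/ω_sun = N1/(N1+N3); set equal to 5/16  ⇒  N3/N1 = 1/(5/16) − 1 = 11/5
N3 = N1 + 2·N2  ⇒  N2/N1 = (N3/N1 − 1)/2 = (11/5 − 1)/2 = 3/5
smallest multiple with N1 ≥ 12 and N2 ≥ 10: k = 4  ⇒  N1 = 4·5 = 20, N2 = 4·3 = 12 (N1 ≤ 40, N2 ≤ 30, N2 ≠ N1 ✓), N3 = 20 + 2·12 = 44
check: N1/(N1+N3) with N1 = 20, N3 = 44 gives 5/16; |achieved − target| = 0 ≤ 1/320 ✓

N1=20 N2=12 achieved=5/16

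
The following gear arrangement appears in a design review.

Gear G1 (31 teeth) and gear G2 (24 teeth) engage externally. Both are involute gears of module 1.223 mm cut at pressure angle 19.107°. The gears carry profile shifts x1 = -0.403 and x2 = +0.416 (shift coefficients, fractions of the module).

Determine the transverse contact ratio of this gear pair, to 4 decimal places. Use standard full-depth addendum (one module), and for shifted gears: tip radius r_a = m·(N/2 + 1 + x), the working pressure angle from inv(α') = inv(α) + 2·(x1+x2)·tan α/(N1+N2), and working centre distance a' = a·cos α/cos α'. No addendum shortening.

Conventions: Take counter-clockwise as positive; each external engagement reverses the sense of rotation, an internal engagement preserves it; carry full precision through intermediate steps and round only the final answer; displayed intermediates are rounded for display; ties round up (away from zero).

topology: single-mesh involute geometry — m = 1.223, 31T/24T pair
base radii: r_b1 = 17.912166, r_b2 = 13.867483
tip radii: r_a1 = 19.686631, r_a2 = 16.407768
inv(α') = inv(19.107°) + 2·(-0.403+0.416)·tan α/(31+24) = 0.01310158  ⇒  α' = 19.18484°
a' = a·cos α / cos α' = 33.6325·cos 19.107°/cos 19.18484° = 33.648368
action lengths: √(r_a1²−r_b1²) = 8.168093, √(r_a2²−r_b2²) = 8.769707
base pitch p_b = π·m·cos α = 3.630499
CR = (8.168093 + 8.769707 − 33.648368·sin 19.18484°)/3.630499 = 1.619717
contact ratio ≈ 1.6197

1.6197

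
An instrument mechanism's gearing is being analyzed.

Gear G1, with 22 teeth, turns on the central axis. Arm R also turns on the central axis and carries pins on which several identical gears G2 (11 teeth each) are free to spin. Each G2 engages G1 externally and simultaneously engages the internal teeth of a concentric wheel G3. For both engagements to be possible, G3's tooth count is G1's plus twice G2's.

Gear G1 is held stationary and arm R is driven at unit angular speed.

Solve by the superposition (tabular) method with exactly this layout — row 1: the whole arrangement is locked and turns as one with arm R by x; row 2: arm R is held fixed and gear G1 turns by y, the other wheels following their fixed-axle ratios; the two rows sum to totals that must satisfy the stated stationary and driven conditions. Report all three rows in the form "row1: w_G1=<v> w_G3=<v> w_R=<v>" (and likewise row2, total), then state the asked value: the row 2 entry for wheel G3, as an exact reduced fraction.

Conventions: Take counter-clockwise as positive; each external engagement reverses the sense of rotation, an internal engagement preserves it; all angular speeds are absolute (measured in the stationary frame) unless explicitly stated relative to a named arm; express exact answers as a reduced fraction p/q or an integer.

row1: w_G1=1 w_G3=1 w_R=1
row2: w_G1=-1 w_G3=1/2 w_R=0
total: w_G1=0 w_G3=3/2 w_R=1
asked value: 1/2

planetary set (22T centre, 11T on arm, 44T internal) — Willis relation
row 1 — lock + rotate with arm: ω_sun = ω_ring = ω_arm = x
row 2 — arm fixed, fixed-axis ratios: sun y, ring −(22/44)·y, arm 0
boundary: total ω_sun = x + y = 0 and total ω_arm = x = 1  ⇒  y = -1, x = 1
row 2 ring = −(22/44)·(-1) = 1/2
totals (row 1 + row 2): sun 1 + (-1) = 0, ring 1 + 1/2 = 3/2, arm 1 + 0 = 1
asked cell (row2, ring) = 1/2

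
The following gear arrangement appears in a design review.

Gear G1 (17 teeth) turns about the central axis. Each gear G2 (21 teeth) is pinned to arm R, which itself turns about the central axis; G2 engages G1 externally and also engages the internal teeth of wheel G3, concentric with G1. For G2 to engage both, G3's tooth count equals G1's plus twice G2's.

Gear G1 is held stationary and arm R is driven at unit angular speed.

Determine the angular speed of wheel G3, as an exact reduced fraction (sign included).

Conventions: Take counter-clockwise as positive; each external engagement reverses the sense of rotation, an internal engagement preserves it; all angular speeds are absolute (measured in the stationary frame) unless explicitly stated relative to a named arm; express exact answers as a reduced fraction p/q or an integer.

planetary set (17T centre, 21T on arm, 59T internal) — Willis relation
ring teeth: 17 + 2·21 = 59
17(ω_sun−ω_arm) = −59(ω_ring−ω_arm),  ω_sun = 0, ω_arm = 1
ω_ring = 1 − (17/59)(0−1) = 76/59
exact speed ratio = 76/59

76/59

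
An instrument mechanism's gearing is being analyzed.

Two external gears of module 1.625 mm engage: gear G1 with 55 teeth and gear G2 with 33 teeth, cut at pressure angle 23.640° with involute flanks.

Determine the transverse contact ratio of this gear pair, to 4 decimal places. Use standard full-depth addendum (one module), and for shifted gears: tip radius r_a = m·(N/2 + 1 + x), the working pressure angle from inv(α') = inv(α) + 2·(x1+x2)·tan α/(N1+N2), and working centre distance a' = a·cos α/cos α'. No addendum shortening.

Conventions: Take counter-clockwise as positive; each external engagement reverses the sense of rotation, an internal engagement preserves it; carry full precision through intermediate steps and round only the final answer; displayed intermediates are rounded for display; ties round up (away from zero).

recognized (one external pair, fixed centres): single-mesh tooth geometry, m = 1.625, N1 = 55, N2 = 33
base radii: r_b1 = 40.937460, r_b2 = 24.562476
tip radii: r_a1 = 46.312500, r_a2 = 28.437500
no profile shift: α' = α, a' = a
action lengths: √(r_a1²−r_b1²) = 21.655763, √(r_a2²−r_b2²) = 14.330952
base pitch p_b = π·m·cos α = 4.676684
CR = (21.655763 + 14.330952 − 71.500000·sin 23.64000°)/4.676684 = 1.564361
contact ratio ≈ 1.5644

1.5644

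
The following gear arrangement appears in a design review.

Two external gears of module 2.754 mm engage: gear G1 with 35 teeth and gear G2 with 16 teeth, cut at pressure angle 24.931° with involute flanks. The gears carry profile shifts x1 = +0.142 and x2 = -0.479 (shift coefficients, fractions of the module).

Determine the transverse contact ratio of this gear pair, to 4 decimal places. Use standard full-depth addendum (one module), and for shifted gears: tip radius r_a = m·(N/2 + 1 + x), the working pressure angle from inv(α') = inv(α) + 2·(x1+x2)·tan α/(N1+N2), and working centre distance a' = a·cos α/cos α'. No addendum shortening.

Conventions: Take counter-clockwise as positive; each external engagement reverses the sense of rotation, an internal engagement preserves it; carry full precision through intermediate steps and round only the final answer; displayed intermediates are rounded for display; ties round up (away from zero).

class = single-mesh tooth geometry [involute pair 35T × 16T, m = 2.754]
base radii: r_b1 = 43.704001, r_b2 = 19.978972
tip radii: r_a1 = 51.340068, r_a2 = 23.466834
inv(α') = inv(24.931°) + 2·(+0.142-0.479)·tan α/(35+16) = 0.02357110  ⇒  α' = 23.16467°
a' = a·cos α / cos α' = 70.2270·cos 24.931°/cos 23.16467° = 69.267450
action lengths: √(r_a1²−r_b1²) = 26.939987, √(r_a2²−r_b2²) = 12.309873
base pitch p_b = π·m·cos α = 7.845724
CR = (26.939987 + 12.309873 − 69.267450·sin 23.16467°)/7.845724 = 1.529721
contact ratio ≈ 1.5297

1.5297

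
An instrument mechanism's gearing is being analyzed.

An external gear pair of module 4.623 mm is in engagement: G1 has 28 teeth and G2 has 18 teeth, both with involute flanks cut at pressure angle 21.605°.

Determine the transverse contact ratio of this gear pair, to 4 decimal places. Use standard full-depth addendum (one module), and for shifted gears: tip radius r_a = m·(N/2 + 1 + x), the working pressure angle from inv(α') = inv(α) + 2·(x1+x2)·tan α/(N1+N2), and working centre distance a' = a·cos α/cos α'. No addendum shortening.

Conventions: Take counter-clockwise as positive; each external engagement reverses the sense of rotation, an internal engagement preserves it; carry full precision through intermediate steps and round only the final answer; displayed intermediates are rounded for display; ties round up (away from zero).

1.5275

class = single-mesh tooth geometry [involute pair 28T × 18T, m = 4.623]
base radii: r_b1 = 60.174914, r_b2 = 38.683873
tip radii: r_a1 = 69.345000, r_a2 = 46.230000
no profile shift: α' = α, a' = a
action lengths: √(r_a1²−r_b1²) = 34.463150, √(r_a2²−r_b2²) = 25.313452
base pitch p_b = π·m·cos α = 13.503219
CR = (34.463150 + 25.313452 − 106.329000·sin 21.60500°)/13.503219 = 1.527462
contact ratio ≈ 1.5275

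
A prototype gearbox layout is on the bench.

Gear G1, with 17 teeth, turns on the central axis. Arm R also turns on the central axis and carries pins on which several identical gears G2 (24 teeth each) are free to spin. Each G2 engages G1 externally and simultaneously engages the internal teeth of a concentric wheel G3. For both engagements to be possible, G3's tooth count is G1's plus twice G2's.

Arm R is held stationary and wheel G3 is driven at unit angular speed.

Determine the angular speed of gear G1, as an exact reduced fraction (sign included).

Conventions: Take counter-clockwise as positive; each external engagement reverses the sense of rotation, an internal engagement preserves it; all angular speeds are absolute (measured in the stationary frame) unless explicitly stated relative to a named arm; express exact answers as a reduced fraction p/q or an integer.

-65/17

recognized (axles ride arm R): planetary set, 17/24/65 teeth
ring teeth: 17 + 2·24 = 65
17(ω_sun−ω_arm) = −65(ω_ring−ω_arm),  ω_arm = 0, ω_ring = 1
ω_sun = 0 − (65/17)(1−0) = -65/17
exact speed ratio = -65/17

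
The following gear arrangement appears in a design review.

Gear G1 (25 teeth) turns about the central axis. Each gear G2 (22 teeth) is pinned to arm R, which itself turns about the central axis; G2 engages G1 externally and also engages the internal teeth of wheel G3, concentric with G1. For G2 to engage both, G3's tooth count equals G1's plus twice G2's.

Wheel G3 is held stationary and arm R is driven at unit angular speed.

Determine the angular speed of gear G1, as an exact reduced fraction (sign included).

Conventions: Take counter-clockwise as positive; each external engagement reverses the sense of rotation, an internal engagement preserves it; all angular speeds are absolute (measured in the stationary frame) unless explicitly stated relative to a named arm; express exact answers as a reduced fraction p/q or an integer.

topology: planetary set — G1 25T / G2 22T / G3 69T, arm = carrier (Willis)
ring teeth: 25 + 2·22 = 69
25(ω_sun−ω_arm) = −69(ω_ring−ω_arm),  ω_ring = 0, ω_arm = 1
ω_sun = 1 − (69/25)(0−1) = 94/25
exact speed ratio = 94/25

94/25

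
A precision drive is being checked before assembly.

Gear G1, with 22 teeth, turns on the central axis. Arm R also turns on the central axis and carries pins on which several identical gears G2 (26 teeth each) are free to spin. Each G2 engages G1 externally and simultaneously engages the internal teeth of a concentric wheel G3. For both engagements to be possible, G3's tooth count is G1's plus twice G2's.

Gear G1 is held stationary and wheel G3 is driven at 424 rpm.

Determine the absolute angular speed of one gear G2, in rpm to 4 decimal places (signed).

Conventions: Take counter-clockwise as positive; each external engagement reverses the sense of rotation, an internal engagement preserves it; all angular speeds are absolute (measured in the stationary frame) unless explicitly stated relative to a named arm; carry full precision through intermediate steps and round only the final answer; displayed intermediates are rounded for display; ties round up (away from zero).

planetary set (22T centre, 26T on arm, 74T internal) — Willis relation
normalise by the input: solve with ω_ring = 1, then scale by 424 rpm
ring teeth: 22 + 2·26 = 74
22(ω_sun−ω_arm) = −74(ω_ring−ω_arm),  ω_sun = 0, ω_ring = 1
22(0−ω_arm) = −74(1−ω_arm)  ⇒  96·ω_arm = 74  ⇒  ω_arm = 37/48
sun–planet mesh: 22·(0−37/48) = −26·(ω_p−ω_arm)  ⇒  ω_p−ω_arm = 407/624
ω_p = 37/48 + 407/624 = 37/26
scale: ω_p = 37/26 × 424 rpm = +603.3846 rpm

+603.3846 rpm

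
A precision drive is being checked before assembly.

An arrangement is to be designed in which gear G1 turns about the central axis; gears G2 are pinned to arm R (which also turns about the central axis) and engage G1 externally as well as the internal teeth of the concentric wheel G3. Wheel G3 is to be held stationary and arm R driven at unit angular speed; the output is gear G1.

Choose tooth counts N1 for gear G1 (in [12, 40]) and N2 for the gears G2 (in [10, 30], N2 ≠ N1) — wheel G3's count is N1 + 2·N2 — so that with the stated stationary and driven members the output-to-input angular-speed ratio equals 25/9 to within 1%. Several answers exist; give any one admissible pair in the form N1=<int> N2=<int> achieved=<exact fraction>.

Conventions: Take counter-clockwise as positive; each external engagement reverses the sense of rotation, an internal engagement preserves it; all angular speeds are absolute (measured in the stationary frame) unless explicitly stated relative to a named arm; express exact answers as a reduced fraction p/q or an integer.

class = planetary set [ratio 25/9 wanted; Willis about the carrier]
Willis with ω_ring = 0: ω_sun/ω_arm = (N1+N3)/N1; set equal to 25/9  ⇒  N3/N1 = 25/9 − 1 = 16/9
N3 = N1 + 2·N2  ⇒  N2/N1 = (N3/N1 − 1)/2 = (16/9 − 1)/2 = 7/18
smallest multiple with N1 ≥ 12 and N2 ≥ 10: k = 2  ⇒  N1 = 2·18 = 36, N2 = 2·7 = 14 (N1 ≤ 40, N2 ≤ 30, N2 ≠ N1 ✓), N3 = 36 + 2·14 = 64
check: (N1+N3)/N1 with N1 = 36, N3 = 64 gives 25/9; |achieved − target| = 0 ≤ 1/36 ✓

N1=36 N2=14 achieved=25/9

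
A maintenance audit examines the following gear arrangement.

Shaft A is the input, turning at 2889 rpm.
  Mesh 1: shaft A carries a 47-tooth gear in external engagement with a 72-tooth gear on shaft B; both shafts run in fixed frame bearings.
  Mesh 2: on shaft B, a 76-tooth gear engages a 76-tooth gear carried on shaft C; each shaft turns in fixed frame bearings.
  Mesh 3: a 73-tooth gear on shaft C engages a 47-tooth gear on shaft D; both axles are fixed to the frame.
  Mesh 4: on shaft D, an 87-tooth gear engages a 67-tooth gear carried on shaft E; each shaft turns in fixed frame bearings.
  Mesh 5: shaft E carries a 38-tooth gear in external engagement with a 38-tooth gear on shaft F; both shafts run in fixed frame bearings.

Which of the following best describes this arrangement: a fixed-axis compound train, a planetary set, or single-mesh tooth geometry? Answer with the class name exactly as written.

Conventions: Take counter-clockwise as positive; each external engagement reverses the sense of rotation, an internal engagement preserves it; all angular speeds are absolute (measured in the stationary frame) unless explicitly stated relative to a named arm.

class = fixed-axis compound train [5 meshes; 5 ratios multiply, 5 sense flips]
classification: fixed-axis compound train

fixed-axis compound train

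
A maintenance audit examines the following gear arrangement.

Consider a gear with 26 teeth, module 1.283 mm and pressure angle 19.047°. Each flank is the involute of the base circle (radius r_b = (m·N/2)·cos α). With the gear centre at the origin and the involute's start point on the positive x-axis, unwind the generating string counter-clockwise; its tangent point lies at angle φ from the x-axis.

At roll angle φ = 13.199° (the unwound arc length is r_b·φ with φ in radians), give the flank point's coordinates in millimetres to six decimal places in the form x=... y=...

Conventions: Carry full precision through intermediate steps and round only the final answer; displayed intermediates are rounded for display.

topology: single-mesh involute geometry — m = 1.283, N = 26
pitch radius r_p = m·N/2 = 1.283·26/2 = 16.679000
base radius r_b = r_p·cos α = 16.679000·cos 19.047° = 15.765845
roll angle φ = 13.199° = 0.23036601 rad
x = r_b·(cos φ + φ·sin φ) = 16.178646
y = r_b·(sin φ − φ·cos φ) = 0.063906

x=16.178646 y=0.063906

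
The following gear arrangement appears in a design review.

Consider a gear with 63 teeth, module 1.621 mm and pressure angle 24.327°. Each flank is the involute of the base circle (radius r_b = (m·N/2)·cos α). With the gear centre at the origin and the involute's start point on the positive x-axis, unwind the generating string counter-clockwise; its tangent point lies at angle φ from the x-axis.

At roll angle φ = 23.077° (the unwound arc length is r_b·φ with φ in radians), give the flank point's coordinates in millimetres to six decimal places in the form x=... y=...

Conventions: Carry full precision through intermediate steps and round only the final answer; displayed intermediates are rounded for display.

class = single-mesh tooth geometry [base-circle involute, m = 1.621, 63T]
pitch radius r_p = m·N/2 = 1.621·63/2 = 51.061500
base radius r_b = r_p·cos α = 51.061500·cos 24.327° = 46.527711
roll angle φ = 23.077° = 0.40276963 rad
x = r_b·(cos φ + φ·sin φ) = 50.149971
y = r_b·(sin φ − φ·cos φ) = 0.997009

x=50.149971 y=0.997009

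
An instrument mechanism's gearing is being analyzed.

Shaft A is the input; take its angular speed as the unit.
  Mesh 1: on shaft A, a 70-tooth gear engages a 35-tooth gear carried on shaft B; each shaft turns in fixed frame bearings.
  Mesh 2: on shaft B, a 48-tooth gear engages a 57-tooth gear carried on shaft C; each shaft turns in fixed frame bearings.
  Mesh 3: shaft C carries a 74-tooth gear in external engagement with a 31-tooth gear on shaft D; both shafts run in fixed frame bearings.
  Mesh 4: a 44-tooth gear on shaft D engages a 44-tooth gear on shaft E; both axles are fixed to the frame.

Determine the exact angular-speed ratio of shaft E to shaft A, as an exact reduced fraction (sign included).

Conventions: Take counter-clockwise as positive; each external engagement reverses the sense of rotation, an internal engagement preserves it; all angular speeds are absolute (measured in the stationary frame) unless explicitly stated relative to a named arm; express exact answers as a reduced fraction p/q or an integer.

2368/589

class = fixed-axis compound train [4 meshes; 4 ratios multiply, 4 sense flips]
mesh 1 [70T→35T]: running ratio 2, sense −
mesh 2 [48T→57T]: running ratio 32/19, sense +
mesh 3 [74T→31T]: running ratio 2368/589, sense −
mesh 4 [44T→44T]: running ratio 2368/589, sense +
ω_out/ω_in = 2368/589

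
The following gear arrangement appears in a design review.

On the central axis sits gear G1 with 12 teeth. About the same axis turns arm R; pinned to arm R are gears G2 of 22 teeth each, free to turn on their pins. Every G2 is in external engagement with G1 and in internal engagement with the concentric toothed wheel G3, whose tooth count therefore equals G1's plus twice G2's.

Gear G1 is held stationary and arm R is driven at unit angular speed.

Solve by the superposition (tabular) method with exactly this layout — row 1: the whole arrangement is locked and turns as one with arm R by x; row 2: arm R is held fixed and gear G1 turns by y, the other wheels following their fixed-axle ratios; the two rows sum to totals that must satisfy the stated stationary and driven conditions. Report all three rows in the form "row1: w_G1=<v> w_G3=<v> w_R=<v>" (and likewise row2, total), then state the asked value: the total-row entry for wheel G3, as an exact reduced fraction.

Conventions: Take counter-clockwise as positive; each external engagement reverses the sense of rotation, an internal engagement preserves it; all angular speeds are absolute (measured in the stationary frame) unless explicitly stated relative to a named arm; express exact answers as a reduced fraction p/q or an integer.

topology: planetary set — G1 12T / G2 22T / G3 56T, arm = carrier (Willis)
row 1 (train locked, turned with arm): all members turn x
superposition row 2 [arm held]: sun y, ring −(12/56)·y, arm 0
boundary: total ω_sun = x + y = 0 and total ω_arm = x = 1  ⇒  y = -1, x = 1
row 2 ring = −(12/56)·(-1) = 3/14
totals (row 1 + row 2): sun 1 + (-1) = 0, ring 1 + 3/14 = 17/14, arm 1 + 0 = 1
asked cell (total, ring) = 17/14

row1: w_G1=1 w_G3=1 w_R=1
row2: w_G1=-1 w_G3=3/14 w_R=0
total: w_G1=0 w_G3=17/14 w_R=1
asked value: 17/14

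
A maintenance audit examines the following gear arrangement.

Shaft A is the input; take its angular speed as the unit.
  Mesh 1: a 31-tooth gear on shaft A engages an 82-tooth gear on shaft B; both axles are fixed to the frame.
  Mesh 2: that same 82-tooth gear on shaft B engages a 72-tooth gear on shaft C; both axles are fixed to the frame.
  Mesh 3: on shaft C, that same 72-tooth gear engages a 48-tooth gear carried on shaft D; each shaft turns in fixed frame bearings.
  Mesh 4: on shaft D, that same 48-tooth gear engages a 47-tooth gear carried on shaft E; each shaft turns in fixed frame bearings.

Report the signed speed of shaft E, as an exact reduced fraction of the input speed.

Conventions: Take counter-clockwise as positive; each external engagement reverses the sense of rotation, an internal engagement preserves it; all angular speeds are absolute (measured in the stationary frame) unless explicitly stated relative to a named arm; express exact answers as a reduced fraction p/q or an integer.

4-mesh fixed-axis compound train (all bearings frame-fixed)
mesh 1 [31T→82T]: |ω|/ω_in = 1×31/82 = 31/82, sense flips to −
mesh 2 [82T→72T]: |ω|/ω_in = (31/82)×82/72 = 31/72, sense flips to +
mesh 3 [72T→48T]: |ω|/ω_in = (31/72)×72/48 = 31/48, sense flips to −
mesh 4 [48T→47T]: |ω|/ω_in = (31/48)×48/47 = 31/47, sense flips to +
signed output speed (× input speed) = 31/47

31/47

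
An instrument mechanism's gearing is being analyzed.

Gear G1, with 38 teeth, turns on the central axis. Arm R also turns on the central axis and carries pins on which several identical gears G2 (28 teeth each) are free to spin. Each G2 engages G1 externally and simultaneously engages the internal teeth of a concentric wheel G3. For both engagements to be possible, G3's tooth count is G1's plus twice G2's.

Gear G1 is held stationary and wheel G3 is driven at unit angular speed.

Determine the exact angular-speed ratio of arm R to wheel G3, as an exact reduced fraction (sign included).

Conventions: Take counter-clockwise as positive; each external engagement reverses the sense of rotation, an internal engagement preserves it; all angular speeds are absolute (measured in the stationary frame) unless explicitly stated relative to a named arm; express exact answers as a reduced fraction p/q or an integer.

planetary set (38T centre, 28T on arm, 94T internal) — Willis relation
ring teeth: 38 + 2·28 = 94
38(ω_sun−ω_arm) = −94(ω_ring−ω_arm),  ω_sun = 0, ω_ring = 1
38(0−ω_arm) = −94(1−ω_arm)  ⇒  132·ω_arm = 94  ⇒  ω_arm = 47/66
ω_out/ω_in = 47/66

47/66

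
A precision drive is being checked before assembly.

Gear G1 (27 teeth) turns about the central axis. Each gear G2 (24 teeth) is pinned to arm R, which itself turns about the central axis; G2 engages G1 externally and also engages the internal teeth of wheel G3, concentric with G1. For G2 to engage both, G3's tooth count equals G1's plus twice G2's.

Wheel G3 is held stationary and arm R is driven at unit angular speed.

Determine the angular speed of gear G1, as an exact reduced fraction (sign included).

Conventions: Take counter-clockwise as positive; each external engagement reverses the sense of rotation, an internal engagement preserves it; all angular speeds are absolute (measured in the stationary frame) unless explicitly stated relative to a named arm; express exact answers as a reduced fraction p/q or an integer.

34/9

class = planetary set [G3 = 27+2·24 = 75; Willis about the carrier]
ring teeth: 27 + 2·24 = 75
27(ω_sun−ω_arm) = −75(ω_ring−ω_arm),  ω_ring = 0, ω_arm = 1
ω_sun = 1 − (75/27)(0−1) = 34/9
exact speed ratio = 34/9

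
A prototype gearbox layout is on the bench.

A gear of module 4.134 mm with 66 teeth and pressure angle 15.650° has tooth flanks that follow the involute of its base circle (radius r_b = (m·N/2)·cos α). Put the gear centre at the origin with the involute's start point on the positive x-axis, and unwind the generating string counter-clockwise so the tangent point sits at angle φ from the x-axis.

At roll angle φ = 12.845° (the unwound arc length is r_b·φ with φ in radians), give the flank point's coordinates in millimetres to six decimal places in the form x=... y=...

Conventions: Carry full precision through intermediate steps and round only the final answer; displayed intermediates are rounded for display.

x=134.624328 y=0.490916

class = single-mesh tooth geometry [base-circle involute, m = 4.134, 66T]
pitch radius r_p = m·N/2 = 4.134·66/2 = 136.422000
base radius r_b = r_p·cos α = 136.422000·cos 15.650° = 131.364499
roll angle φ = 12.845° = 0.22418754 rad
x = r_b·(cos φ + φ·sin φ) = 134.624328
y = r_b·(sin φ − φ·cos φ) = 0.490916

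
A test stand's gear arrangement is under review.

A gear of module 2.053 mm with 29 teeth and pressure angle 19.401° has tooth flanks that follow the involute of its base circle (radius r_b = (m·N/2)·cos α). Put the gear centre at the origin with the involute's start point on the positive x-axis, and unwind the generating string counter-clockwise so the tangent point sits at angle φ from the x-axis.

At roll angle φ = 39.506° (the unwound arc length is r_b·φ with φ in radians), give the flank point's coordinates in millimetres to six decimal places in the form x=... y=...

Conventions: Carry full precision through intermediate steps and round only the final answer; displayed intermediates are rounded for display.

recognized (one wheel, involute flank): single-mesh tooth geometry, m = 2.053, N = 29
pitch radius r_p = m·N/2 = 2.053·29/2 = 29.768500
base radius r_b = r_p·cos α = 29.768500·cos 19.401° = 28.078151
roll angle φ = 39.506° = 0.68950977 rad
x = r_b·(cos φ + φ·sin φ) = 33.980061
y = r_b·(sin φ − φ·cos φ) = 2.924684

x=33.980061 y=2.924684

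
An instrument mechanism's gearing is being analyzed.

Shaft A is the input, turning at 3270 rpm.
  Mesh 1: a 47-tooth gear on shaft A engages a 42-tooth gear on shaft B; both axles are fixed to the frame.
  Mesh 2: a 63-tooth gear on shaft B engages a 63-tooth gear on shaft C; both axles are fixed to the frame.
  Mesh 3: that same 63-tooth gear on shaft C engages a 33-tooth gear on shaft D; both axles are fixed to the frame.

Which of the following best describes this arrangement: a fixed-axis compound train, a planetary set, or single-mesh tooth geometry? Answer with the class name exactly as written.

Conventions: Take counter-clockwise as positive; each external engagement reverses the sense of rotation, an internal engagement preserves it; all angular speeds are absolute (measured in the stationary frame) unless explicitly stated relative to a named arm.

fixed-axis compound train

class = fixed-axis compound train [3 meshes; 3 ratios multiply, 3 sense flips]
classification: fixed-axis compound train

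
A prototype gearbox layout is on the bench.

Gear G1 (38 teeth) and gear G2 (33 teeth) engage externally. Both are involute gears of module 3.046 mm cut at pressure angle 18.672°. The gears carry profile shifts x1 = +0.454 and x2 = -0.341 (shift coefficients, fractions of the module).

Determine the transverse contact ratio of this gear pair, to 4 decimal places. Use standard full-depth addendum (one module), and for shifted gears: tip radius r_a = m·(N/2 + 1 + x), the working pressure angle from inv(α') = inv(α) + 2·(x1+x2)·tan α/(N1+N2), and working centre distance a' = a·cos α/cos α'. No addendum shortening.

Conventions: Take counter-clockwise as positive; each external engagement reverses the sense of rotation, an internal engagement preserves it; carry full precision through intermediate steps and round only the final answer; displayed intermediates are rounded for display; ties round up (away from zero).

single-mesh involute tooth geometry (38T engaging 33T at module 3.046)
base radii: r_b1 = 54.827909, r_b2 = 47.613710
tip radii: r_a1 = 62.302884, r_a2 = 52.266314
inv(α') = inv(18.672°) + 2·(+0.454-0.341)·tan α/(38+33) = 0.01312454  ⇒  α' = 19.19571°
a' = a·cos α / cos α' = 108.1330·cos 18.672°/cos 19.19571° = 108.472585
action lengths: √(r_a1²−r_b1²) = 29.589690, √(r_a2²−r_b2²) = 21.556952
base pitch p_b = π·m·cos α = 9.065629
CR = (29.589690 + 21.556952 − 108.472585·sin 19.19571°)/9.065629 = 1.707692
contact ratio ≈ 1.7077

1.7077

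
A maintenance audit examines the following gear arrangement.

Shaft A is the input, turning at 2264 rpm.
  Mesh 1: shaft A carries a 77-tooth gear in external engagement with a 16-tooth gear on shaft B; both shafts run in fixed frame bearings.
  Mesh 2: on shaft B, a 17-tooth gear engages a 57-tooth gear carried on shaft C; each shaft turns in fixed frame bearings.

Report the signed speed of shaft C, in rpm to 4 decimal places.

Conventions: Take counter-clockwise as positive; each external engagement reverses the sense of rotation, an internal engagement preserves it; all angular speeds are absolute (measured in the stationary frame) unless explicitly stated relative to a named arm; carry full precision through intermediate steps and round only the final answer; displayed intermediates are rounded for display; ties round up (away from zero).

2-mesh fixed-axis compound train (all bearings frame-fixed)
mesh 1 [77T→16T]: ω = 2264.0000×77/16 = 10895.5000 rpm, sense flips to −
mesh 2 [17T→57T]: ω = 10895.5000×17/57 = 3249.5351 rpm, sense flips to +
signed output speed = +3249.5351 rpm

+3249.5351 rpm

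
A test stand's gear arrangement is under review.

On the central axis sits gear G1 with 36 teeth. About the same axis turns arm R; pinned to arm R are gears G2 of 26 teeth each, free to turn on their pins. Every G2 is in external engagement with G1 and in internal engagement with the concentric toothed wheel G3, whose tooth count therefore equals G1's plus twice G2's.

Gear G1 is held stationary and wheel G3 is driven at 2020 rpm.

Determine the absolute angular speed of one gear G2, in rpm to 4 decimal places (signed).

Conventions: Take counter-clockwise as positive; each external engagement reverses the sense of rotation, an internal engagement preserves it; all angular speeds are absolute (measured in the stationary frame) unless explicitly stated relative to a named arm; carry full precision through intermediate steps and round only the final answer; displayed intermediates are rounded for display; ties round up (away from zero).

topology: planetary set — G1 36T / G2 26T / G3 88T, arm = carrier (Willis)
normalise by the input: solve with ω_ring = 1, then scale by 2020 rpm
ring teeth: 36 + 2·26 = 88
36(ω_sun−ω_arm) = −88(ω_ring−ω_arm),  ω_sun = 0, ω_ring = 1
36(0−ω_arm) = −88(1−ω_arm)  ⇒  124·ω_arm = 88  ⇒  ω_arm = 22/31
sun–planet mesh: 36·(0−22/31) = −26·(ω_p−ω_arm)  ⇒  ω_p−ω_arm = 396/403
ω_p = 22/31 + 396/403 = 22/13
scale: ω_p = 22/13 × 2020 rpm = +3418.4615 rpm

+3418.4615 rpm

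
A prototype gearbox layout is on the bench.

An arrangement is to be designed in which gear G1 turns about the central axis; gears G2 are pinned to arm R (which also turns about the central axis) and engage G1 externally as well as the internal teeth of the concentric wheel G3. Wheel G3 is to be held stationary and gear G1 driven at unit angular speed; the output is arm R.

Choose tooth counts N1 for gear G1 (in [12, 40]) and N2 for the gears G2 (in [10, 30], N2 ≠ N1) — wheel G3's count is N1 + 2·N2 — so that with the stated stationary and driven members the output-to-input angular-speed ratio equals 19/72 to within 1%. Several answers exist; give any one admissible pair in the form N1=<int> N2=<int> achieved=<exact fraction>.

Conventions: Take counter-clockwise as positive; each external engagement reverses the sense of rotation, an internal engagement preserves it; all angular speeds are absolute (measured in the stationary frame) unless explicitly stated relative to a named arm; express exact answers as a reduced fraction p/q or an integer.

planetary set to be sized for 19/72 (Willis relation)
Willis with ω_ring = 0: ω_arm/ω_sun = N1/(N1+N3); set equal to 19/72  ⇒  N3/N1 = 1/(19/72) − 1 = 53/19
N3 = N1 + 2·N2  ⇒  N2/N1 = (N3/N1 − 1)/2 = (53/19 − 1)/2 = 17/19
smallest multiple with N1 ≥ 12 and N2 ≥ 10: k = 1  ⇒  N1 = 1·19 = 19, N2 = 1·17 = 17 (N1 ≤ 40, N2 ≤ 30, N2 ≠ N1 ✓), N3 = 19 + 2·17 = 53
check: N1/(N1+N3) with N1 = 19, N3 = 53 gives 19/72; |achieved − target| = 0 ≤ 19/7200 ✓

N1=19 N2=17 achieved=19/72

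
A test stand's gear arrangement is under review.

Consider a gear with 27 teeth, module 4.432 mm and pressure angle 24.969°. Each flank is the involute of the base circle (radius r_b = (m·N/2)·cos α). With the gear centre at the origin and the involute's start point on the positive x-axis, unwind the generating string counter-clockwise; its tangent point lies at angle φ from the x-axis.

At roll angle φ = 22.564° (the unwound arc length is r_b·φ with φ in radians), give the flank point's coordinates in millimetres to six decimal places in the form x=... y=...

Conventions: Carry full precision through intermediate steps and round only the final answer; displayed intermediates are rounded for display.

topology: single-mesh involute geometry — m = 4.432, N = 27
pitch radius r_p = m·N/2 = 4.432·27/2 = 59.832000
base radius r_b = r_p·cos α = 59.832000·cos 24.969° = 54.239881
roll angle φ = 22.564° = 0.39381609 rad
x = r_b·(cos φ + φ·sin φ) = 58.284261
y = r_b·(sin φ − φ·cos φ) = 1.087245

x=58.284261 y=1.087245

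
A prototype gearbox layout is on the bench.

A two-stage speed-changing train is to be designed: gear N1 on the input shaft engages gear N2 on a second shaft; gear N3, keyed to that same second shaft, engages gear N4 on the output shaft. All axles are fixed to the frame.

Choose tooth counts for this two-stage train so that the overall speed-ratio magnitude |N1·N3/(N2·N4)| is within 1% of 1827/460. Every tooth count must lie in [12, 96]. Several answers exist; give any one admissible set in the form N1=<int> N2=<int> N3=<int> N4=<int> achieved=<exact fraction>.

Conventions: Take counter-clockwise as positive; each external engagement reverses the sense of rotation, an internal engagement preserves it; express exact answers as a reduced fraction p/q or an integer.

design class (target 1827/460): fixed-axis compound train
target = 1827/460 in lowest terms: an exact hit needs N1·N3 = k·1827 and N2·N4 = k·460 for one integer k, every count in [12, 96]; additionally prefer no 1:1 stage (N1 ≠ N2, N3 ≠ N4)
k = 1: N1·N3 = 1827 = 21·87, N2·N4 = 460 = 20·23
achieved = 21·87/(20·23) = 1827/460; |achieved − target| = 0 ≤ 1827/46000 ✓

N1=21 N2=20 N3=87 N4=23 achieved=1827/460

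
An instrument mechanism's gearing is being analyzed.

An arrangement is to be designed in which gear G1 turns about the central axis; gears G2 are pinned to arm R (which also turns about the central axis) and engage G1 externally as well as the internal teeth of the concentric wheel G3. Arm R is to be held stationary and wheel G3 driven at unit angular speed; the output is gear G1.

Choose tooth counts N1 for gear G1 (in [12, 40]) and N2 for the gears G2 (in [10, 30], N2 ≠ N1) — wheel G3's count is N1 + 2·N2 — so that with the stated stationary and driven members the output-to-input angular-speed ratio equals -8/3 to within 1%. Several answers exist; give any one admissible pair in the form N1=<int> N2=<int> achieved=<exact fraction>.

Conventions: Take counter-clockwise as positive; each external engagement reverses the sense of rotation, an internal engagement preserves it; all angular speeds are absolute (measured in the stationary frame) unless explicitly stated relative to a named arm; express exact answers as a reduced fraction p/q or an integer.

N1=12 N2=10 achieved=-8/3

planetary set to be sized for -8/3 (Willis relation)
Willis with ω_arm = 0: ω_sun/ω_ring = −N3/N1; set equal to -8/3  ⇒  N3/N1 = −(-8/3) = 8/3
N3 = N1 + 2·N2  ⇒  N2/N1 = (N3/N1 − 1)/2 = (8/3 − 1)/2 = 5/6
smallest multiple with N1 ≥ 12 and N2 ≥ 10: k = 2  ⇒  N1 = 2·6 = 12, N2 = 2·5 = 10 (N1 ≤ 40, N2 ≤ 30, N2 ≠ N1 ✓), N3 = 12 + 2·10 = 32
check: −N3/N1 with N1 = 12, N3 = 32 gives -8/3; |achieved − target| = 0 ≤ 2/75 ✓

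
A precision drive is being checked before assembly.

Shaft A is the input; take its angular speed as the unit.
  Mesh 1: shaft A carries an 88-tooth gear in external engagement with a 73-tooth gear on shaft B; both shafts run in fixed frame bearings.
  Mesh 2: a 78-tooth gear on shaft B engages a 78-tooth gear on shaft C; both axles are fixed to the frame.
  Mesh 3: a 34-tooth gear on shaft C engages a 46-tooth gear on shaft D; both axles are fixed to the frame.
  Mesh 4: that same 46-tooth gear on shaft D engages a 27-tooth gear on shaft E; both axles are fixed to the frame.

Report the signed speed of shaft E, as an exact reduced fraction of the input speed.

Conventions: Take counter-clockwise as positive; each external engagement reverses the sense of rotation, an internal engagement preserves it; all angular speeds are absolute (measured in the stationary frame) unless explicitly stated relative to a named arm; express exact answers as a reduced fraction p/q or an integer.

2992/1971

4-mesh fixed-axis compound train (all bearings frame-fixed)
mesh 1 [88T→73T]: |ω|/ω_in = 1×88/73 = 88/73, sense flips to −
mesh 2 [78T→78T]: |ω|/ω_in = (88/73)×78/78 = 88/73, sense flips to +
mesh 3 [34T→46T]: |ω|/ω_in = (88/73)×34/46 = 1496/1679, sense flips to −
mesh 4 [46T→27T]: |ω|/ω_in = (1496/1679)×46/27 = 2992/1971, sense flips to +
signed output speed (× input speed) = 2992/1971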